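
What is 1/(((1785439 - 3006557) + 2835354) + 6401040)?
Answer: 1/8015276 ≈ 1.2476e-7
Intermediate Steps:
1/(((1785439 - 3006557) + 2835354) + 6401040) = 1/((-1221118 + 2835354) + 6401040) = 1/(1614236 + 6401040) = 1/8015276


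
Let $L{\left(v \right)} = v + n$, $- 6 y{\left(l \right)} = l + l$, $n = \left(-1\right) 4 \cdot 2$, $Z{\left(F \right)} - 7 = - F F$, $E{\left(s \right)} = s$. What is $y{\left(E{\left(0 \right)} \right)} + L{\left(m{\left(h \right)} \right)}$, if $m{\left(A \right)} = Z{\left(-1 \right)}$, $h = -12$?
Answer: $-2$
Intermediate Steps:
$Z{\left(F \right)} = 7 - F^{2}$ ($Z{\left(F \right)} = 7 + - F F = 7 - F^{2}$)
$m{\left(A \right)} = 6$ ($m{\left(A \right)} = 7 - \left(-1\right)^{2} = 7 - 1 = 6$)
$n = -8$ ($n = \left(-4\right) 2 = -8$)
$y{\left(l \right)} = - \frac{l}{3}$ ($y{\left(l \right)} = - \frac{l + l}{6} = - \frac{2 l}{6} = - \frac{l}{3}$)
$L{\left(v \right)} = -8 + v$ ($L{\left(v \right)} = v - 8 = -8 + v$)
$y{\left(E{\left(0 \right)} \right)} + L{\left(m{\left(h \right)} \right)} = \left(- \frac{1}{3}\right) 0 + \left(-8 + 6\right) = 0 - 2 = -2$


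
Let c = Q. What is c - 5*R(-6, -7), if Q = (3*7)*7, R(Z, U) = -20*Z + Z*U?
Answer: -663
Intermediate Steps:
R(Z, U) = -20*Z + U*Z
Q = 147 (Q = 21*7 = 147)
c = 147
c - 5*R(-6, -7) = 147 - (-30)*(-20 - 7) = 147 - (-30)*(-27) = 147 - 5*162 = 147 - 810 = -663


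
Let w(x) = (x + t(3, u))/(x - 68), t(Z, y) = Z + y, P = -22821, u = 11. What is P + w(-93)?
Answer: -3674102/161 ≈ -22821.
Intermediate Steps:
w(x) = (14 + x)/(-68 + x) (w(x) = (x + (3 + 11))/(x - 68) = (x + 14)/(-68 + x) = (14 + x)/(-68 + x))
P + w(-93) = -22821 + (14 - 93)/(-68 - 93) = -22821 - 79/(-161) = -22821 - 1/161*(-79) = -22821 + 79/161 = -3674102/161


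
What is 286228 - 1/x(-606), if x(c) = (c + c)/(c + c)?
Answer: 286227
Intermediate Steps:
x(c) = 1 (x(c) = (2*c)/((2*c)) = (2*c)*(1/(2*c)) = 1)
286228 - 1/x(-606) = 286228 - 1/1 = 286228 - 1*1 = 286228 - 1 = 286227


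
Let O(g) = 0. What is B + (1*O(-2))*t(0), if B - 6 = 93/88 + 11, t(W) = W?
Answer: 1589/88 ≈ 18.057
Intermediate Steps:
B = 1589/88 (B = 6 + (93/88 + 11) = 6 + 1061/88 = 1589/88 ≈ 18.057)
B + (1*O(-2))*t(0) = 1589/88 + (1*0)*0 = 1589/88 + 0*0 = 1589/88 + 0 = 1589/88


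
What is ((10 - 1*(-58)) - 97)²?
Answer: 841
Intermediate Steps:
((10 - 1*(-58)) - 97)² = ((10 + 58) - 97)² = (68 - 97)² = (-29)² = 841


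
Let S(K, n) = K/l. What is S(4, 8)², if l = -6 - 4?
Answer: 4/25 ≈ 0.16000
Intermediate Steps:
l = -10
S(K, n) = -K/10 (S(K, n) = K/(-10) = K*(-⅒) = -K/10)
S(4, 8)² = (-⅒*4)² = (-⅖)² = 4/25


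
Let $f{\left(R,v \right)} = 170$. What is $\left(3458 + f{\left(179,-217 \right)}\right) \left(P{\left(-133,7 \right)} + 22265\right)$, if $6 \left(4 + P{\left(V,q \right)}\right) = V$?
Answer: $\frac{242047462}{3} \approx 8.0682 \cdot 10^{7}$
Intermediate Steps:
$P{\left(V,q \right)} = -4 + \frac{V}{6}$
$\left(3458 + f{\left(179,-217 \right)}\right) \left(P{\left(-133,7 \right)} + 22265\right) = \left(3458 + 170\right) \left(\left(-4 + \frac{1}{6} \left(-133\right)\right) + 22265\right) = 3628 \left(\left(-4 - \frac{133}{6}\right) + 22265\right) = 3628 \left(- \frac{157}{6} + 22265\right) = 3628 \cdot \frac{133433}{6} = \frac{242047462}{3}$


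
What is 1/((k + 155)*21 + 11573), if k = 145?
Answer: 1/17873 ≈ 5.5950e-5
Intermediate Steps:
1/((k + 155)*21 + 11573) = 1/((145 + 155)*21 + 11573) = 1/(300*21 + 11573) = 1/(6300 + 11573) = 1/17873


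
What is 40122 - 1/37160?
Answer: 1490933519/37160 ≈ 40122.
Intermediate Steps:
40122 - 1/37160 = 1490933519/37160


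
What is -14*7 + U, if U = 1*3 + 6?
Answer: -89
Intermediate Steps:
U = 9 (U = 3 + 6 = 9)
-14*7 + U = -14*7 + 9 = -98 + 9 = -89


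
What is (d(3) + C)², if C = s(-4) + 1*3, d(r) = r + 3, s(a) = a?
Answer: 25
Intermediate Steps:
d(r) = 3 + r
C = -1 (C = -4 + 1*3 = -4 + 3 = -1)
(d(3) + C)² = ((3 + 3) - 1)² = (6 - 1)² = 5² = 25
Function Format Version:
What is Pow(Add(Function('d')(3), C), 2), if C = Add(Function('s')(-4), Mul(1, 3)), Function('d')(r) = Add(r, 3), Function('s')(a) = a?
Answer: 25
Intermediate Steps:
Function('d')(r) = Add(3, r)
C = -1 (C = Add(-4, Mul(1, 3)) = Add(-4, 3) = -1)
Pow(Add(Function('d')(3), C), 2) = Pow(Add(Add(3, 3), -1), 2) = Pow(Add(6, -1), 2) = Pow(5, 2) = 25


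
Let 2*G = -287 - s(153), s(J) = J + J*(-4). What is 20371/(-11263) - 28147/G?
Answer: -318771567/968618 ≈ -329.10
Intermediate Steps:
s(J) = -3*J (s(J) = J - 4*J = -3*J)
G = 86 (G = (-287 - (-3)*153)/2 = (-287 - 1*(-459))/2 = (-287 + 459)/2 = (½)*172 = 86)
20371/(-11263) - 28147/G = 20371/(-11263) - 28147/86 = 20371*(-1/11263) - 28147*1/86 = -20371/11263 - 28147/86 = -318771567/968618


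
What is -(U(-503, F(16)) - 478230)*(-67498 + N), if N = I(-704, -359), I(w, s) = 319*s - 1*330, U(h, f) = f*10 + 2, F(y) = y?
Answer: -87175221732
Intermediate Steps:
U(h, f) = 2 + 10*f (U(h, f) = 10*f + 2 = 2 + 10*f)
I(w, s) = -330 + 319*s (I(w, s) = 319*s - 330 = -330 + 319*s)
N = -114851 (N = -330 + 319*(-359) = -330 - 114521 = -114851)
-(U(-503, F(16)) - 478230)*(-67498 + N) = -((2 + 10*16) - 478230)*(-67498 - 114851) = -((2 + 160) - 478230)*(-182349) = -(162 - 478230)*(-182349) = -(-478068)*(-182349) = -1*87175221732 = -87175221732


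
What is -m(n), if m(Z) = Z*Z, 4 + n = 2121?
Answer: -4481689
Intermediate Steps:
n = 2117 (n = -4 + 2121 = 2117)
m(Z) = Z²
-m(n) = -1*2117² = -1*4481689 = -4481689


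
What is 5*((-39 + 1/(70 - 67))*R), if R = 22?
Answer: -12760/3 ≈ -4253.3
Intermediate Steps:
5*((-39 + 1/(70 - 67))*R) = 5*((-39 + 1/(70 - 67))*22) = 5*((-39 + 1/3)*22) = 5*((-39 + ⅓)*22) = 5*(-116/3*22) = 5*(-2552/3) = -12760/3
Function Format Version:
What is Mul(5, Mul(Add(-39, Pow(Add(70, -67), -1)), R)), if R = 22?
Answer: Rational(-12760, 3) ≈ -4253.3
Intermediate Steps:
Mul(5, Mul(Add(-39, Pow(Add(70, -67), -1)), R)) = Mul(5, Mul(Add(-39, Pow(Add(70, -67), -1)), 22)) = Mul(5, Mul(Add(-39, Pow(3, -1)), 22)) = Mul(5, Mul(Add(-39, Rational(1, 3)), 22)) = Mul(5, Mul(Rational(-116, 3), 22)) = Mul(5, Rational(-2552, 3)) = Rational(-12760, 3)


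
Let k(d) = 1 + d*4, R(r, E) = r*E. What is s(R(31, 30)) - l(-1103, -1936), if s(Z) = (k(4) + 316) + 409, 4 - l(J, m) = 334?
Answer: 1072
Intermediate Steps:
l(J, m) = -330 (l(J, m) = 4 - 1*334 = 4 - 334 = -330)
R(r, E) = E*r
k(d) = 1 + 4*d
s(Z) = 742 (s(Z) = ((1 + 4*4) + 316) + 409 = ((1 + 16) + 316) + 409 = (17 + 316) + 409 = 333 + 409 = 742)
s(R(31, 30)) - l(-1103, -1936) = 742 - 1*(-330) = 742 + 330 = 1072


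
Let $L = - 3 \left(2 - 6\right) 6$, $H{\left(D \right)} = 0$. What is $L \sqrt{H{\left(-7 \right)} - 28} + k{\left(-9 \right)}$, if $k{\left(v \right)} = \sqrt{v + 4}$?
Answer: $i \left(\sqrt{5} + 144 \sqrt{7}\right) \approx 383.22 i$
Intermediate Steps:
$k{\left(v \right)} = \sqrt{4 + v}$
$L = 72$ ($L = - 3 \left(2 - 6\right) 6 = \left(-3\right) \left(-4\right) 6 = 12 \cdot 6 = 72$)
$L \sqrt{H{\left(-7 \right)} - 28} + k{\left(-9 \right)} = 72 \sqrt{0 - 28} + \sqrt{4 - 9} = 72 \sqrt{-28} + \sqrt{-5} = 72 \cdot 2 i \sqrt{7} + i \sqrt{5} = 144 i \sqrt{7} + i \sqrt{5} = i \sqrt{5} + 144 i \sqrt{7}$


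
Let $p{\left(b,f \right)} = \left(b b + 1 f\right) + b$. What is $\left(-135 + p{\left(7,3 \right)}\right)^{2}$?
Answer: $5776$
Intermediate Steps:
$p{\left(b,f \right)} = b + f + b^{2}$ ($p{\left(b,f \right)} = \left(b^{2} + f\right) + b = \left(f + b^{2}\right) + b = b + f + b^{2}$)
$\left(-135 + p{\left(7,3 \right)}\right)^{2} = \left(-135 + \left(7 + 3 + 7^{2}\right)\right)^{2} = \left(-135 + \left(7 + 3 + 49\right)\right)^{2} = \left(-135 + 59\right)^{2} = \left(-76\right)^{2} = 5776$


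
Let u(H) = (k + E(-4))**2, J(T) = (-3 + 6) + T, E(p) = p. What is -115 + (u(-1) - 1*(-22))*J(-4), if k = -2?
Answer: -173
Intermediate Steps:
J(T) = 3 + T
u(H) = 36 (u(H) = (-2 - 4)**2 = (-6)**2 = 36)
-115 + (u(-1) - 1*(-22))*J(-4) = -115 + (36 - 1*(-22))*(3 - 4) = -115 + (36 + 22)*(-1) = -115 + 58*(-1) = -115 - 58 = -173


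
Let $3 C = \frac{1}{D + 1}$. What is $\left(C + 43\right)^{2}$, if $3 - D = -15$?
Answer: $\frac{6012304}{3249} \approx 1850.5$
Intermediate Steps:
$D = 18$ ($D = 3 - -15 = 3 + 15 = 18$)
$C = \frac{1}{57}$ ($C = \frac{1}{3 \left(18 + 1\right)} = \frac{1}{3 \cdot 19} = \frac{1}{3} \cdot \frac{1}{19} = \frac{1}{57} \approx 0.017544$)
$\left(C + 43\right)^{2} = \left(\frac{1}{57} + 43\right)^{2} = \left(\frac{2452}{57}\right)^{2} = \frac{6012304}{3249}$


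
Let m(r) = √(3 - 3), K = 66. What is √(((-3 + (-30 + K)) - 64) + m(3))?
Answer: I*√31 ≈ 5.5678*I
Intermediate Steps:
m(r) = 0 (m(r) = √0 = 0)
√(((-3 + (-30 + K)) - 64) + m(3)) = √(((-3 + (-30 + 66)) - 64) + 0) = √(((-3 + 36) - 64) + 0) = √((33 - 64) + 0) = √(-31 + 0) = √(-31) = I*√31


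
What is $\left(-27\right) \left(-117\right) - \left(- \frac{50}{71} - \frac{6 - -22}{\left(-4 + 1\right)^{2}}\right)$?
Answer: $\frac{2021039}{639} \approx 3162.8$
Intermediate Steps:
$\left(-27\right) \left(-117\right) - \left(- \frac{50}{71} - \frac{6 - -22}{\left(-4 + 1\right)^{2}}\right) = 3159 - \left(- \frac{50}{71} - \frac{6 + 22}{\left(-3\right)^{2}}\right) = 3159 + \left(\frac{28}{9} + \frac{50}{71}\right) = 3159 + \frac{2438}{639} = \frac{2021039}{639}$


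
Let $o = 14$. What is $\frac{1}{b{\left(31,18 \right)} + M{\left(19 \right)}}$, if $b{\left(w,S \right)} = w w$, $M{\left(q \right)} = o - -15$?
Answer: $\frac{1}{990} \approx 0.0010101$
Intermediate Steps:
$M{\left(q \right)} = 29$ ($M{\left(q \right)} = 14 - -15 = 14 + 15 = 29$)
$b{\left(w,S \right)} = w^{2}$
$\frac{1}{b{\left(31,18 \right)} + M{\left(19 \right)}} = \frac{1}{31^{2} + 29} = \frac{1}{961 + 29} = \frac{1}{990}$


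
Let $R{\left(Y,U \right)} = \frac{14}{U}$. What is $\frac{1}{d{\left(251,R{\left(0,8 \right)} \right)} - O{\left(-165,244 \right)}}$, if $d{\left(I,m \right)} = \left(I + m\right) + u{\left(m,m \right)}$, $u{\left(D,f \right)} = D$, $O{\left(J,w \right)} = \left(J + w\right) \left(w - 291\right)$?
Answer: $\frac{2}{7935} \approx 0.00025205$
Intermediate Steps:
$O{\left(J,w \right)} = \left(-291 + w\right) \left(J + w\right)$ ($O{\left(J,w \right)} = \left(J + w\right) \left(-291 + w\right) = \left(-291 + w\right) \left(J + w\right)$)
$d{\left(I,m \right)} = I + 2 m$ ($d{\left(I,m \right)} = \left(I + m\right) + m = I + 2 m$)
$\frac{1}{d{\left(251,R{\left(0,8 \right)} \right)} - O{\left(-165,244 \right)}} = \frac{1}{\left(251 + 2 \cdot \frac{14}{8}\right) - \left(244^{2} - -48015 - 71004 - 40260\right)} = \frac{1}{\left(251 + 2 \cdot 14 \cdot \frac{1}{8}\right) - \left(59536 + 48015 - 71004 - 40260\right)} = \frac{1}{\left(251 + 2 \cdot \frac{7}{4}\right) - -3713} = \frac{1}{\left(251 + \frac{7}{2}\right) + 3713} = \frac{1}{\frac{509}{2} + 3713} = \frac{1}{\frac{7935}{2}} = \frac{2}{7935}$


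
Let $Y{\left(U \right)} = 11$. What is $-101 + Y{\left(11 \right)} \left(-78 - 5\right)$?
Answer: $-1014$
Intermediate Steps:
$-101 + Y{\left(11 \right)} \left(-78 - 5\right) = -101 + 11 \left(-78 - 5\right) = -101 + 11 \left(-83\right) = -101 - 913 = -1014$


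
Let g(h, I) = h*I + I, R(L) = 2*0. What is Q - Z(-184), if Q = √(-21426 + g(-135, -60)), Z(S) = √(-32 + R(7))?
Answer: I*(√13386 - 4*√2) ≈ 110.04*I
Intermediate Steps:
R(L) = 0
Z(S) = 4*I*√2 (Z(S) = √(-32 + 0) = √(-32) = 4*I*√2)
g(h, I) = I + I*h (g(h, I) = I*h + I = I + I*h)
Q = I*√13386 (Q = √(-21426 - 60*(1 - 135)) = √(-21426 - 60*(-134)) = √(-21426 + 8040) = √(-13386) = I*√13386 ≈ 115.7*I)
Q - Z(-184) = I*√13386 - 4*I*√2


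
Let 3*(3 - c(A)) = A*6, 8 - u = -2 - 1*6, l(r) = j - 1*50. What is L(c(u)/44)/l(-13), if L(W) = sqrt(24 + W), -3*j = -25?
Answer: -3*sqrt(11297)/2750 ≈ -0.11595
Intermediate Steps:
j = 25/3 (j = -1/3*(-25) = 25/3 ≈ 8.3333)
l(r) = -125/3 (l(r) = 25/3 - 1*50 = 25/3 - 50 = -125/3)
u = 16 (u = 8 - (-2 - 1*6) = 8 - (-2 - 6) = 8 - 1*(-8) = 8 + 8 = 16)
c(A) = 3 - 2*A (c(A) = 3 - A*6/3 = 3 - 2*A)
L(c(u)/44)/l(-13) = sqrt(24 + (3 - 2*16)/44)/(-125/3) = sqrt(24 + (3 - 32)*(1/44))*(-3/125) = sqrt(24 - 29*1/44)*(-3/125) = sqrt(24 - 29/44)*(-3/125) = sqrt(1027/44)*(-3/125) = (sqrt(11297)/22)*(-3/125) = -3*sqrt(11297)/2750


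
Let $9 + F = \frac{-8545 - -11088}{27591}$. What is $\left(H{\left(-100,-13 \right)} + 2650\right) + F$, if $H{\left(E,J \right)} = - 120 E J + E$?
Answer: $- \frac{4234084726}{27591} \approx -1.5346 \cdot 10^{5}$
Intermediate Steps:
$F = - \frac{245776}{27591}$ ($F = -9 + \frac{-8545 - -11088}{27591} = -9 + \left(-8545 + 11088\right) \frac{1}{27591} = -9 + 2543 \cdot \frac{1}{27591} = -9 + \frac{2543}{27591} = - \frac{245776}{27591} \approx -8.9078$)
$H{\left(E,J \right)} = E - 120 E J$ ($H{\left(E,J \right)} = - 120 E J + E = E - 120 E J$)
$\left(H{\left(-100,-13 \right)} + 2650\right) + F = \left(- 100 \left(1 - -1560\right) + 2650\right) - \frac{245776}{27591} = \left(- 100 \left(1 + 1560\right) + 2650\right) - \frac{245776}{27591} = \left(\left(-100\right) 1561 + 2650\right) - \frac{245776}{27591} = \left(-156100 + 2650\right) - \frac{245776}{27591} = -153450 - \frac{245776}{27591} = - \frac{4234084726}{27591}$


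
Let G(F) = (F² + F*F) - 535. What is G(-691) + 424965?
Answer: 1379392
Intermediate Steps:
G(F) = -535 + 2*F² (G(F) = (F² + F²) - 535 = 2*F² - 535 = -535 + 2*F²)
G(-691) + 424965 = (-535 + 2*(-691)²) + 424965 = (-535 + 2*477481) + 424965 = (-535 + 954962) + 424965 = 954427 + 424965 = 1379392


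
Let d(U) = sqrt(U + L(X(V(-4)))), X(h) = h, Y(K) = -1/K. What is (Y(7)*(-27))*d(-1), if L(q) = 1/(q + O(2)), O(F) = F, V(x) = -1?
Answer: 0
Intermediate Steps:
L(q) = 1/(2 + q) (L(q) = 1/(q + 2) = 1/(2 + q))
d(U) = sqrt(1 + U) (d(U) = sqrt(U + 1/(2 - 1)) = sqrt(U + 1/1) = sqrt(U + 1) = sqrt(1 + U))
(Y(7)*(-27))*d(-1) = (-1/7*(-27))*sqrt(1 - 1) = (-1*1/7*(-27))*sqrt(0) = -1/7*(-27)*0 = (27/7)*0 = 0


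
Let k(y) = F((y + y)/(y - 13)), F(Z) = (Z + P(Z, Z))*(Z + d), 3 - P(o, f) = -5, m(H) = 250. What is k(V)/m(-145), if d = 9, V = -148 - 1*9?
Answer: 385857/903125 ≈ 0.42725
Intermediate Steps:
V = -157 (V = -148 - 9 = -157)
P(o, f) = 8 (P(o, f) = 3 - 1*(-5) = 3 + 5 = 8)
F(Z) = (8 + Z)*(9 + Z) (F(Z) = (Z + 8)*(Z + 9) = (8 + Z)*(9 + Z))
k(y) = 72 + 4*y²/(-13 + y)² + 34*y/(-13 + y) (k(y) = 72 + ((y + y)/(y - 13))² + 17*((y + y)/(y - 13)) = 72 + ((2*y)/(-13 + y))² + 17*((2*y)/(-13 + y)) = 72 + (2*y/(-13 + y))² + 17*(2*y/(-13 + y)) = 72 + 4*y²/(-13 + y)² + 34*y/(-13 + y))
k(V)/m(-145) = (2*(6084 - 1157*(-157) + 55*(-157)²)/(169 + (-157)² - 26*(-157)))/250 = (2*(6084 + 181649 + 55*24649)/(169 + 24649 + 4082))*(1/250) = (2*(6084 + 181649 + 1355695)/28900)*(1/250) = (2*(1/28900)*1543428)*(1/250) = (771714/7225)*(1/250) = 385857/903125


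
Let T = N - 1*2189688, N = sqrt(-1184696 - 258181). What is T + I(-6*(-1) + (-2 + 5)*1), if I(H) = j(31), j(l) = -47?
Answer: -2189735 + I*sqrt(1442877) ≈ -2.1897e+6 + 1201.2*I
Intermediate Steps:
N = I*sqrt(1442877) (N = sqrt(-1442877) = I*sqrt(1442877) ≈ 1201.2*I)
T = -2189688 + I*sqrt(1442877) (T = I*sqrt(1442877) - 1*2189688 = I*sqrt(1442877) - 2189688 = -2189688 + I*sqrt(1442877) ≈ -2.1897e+6 + 1201.2*I)
I(H) = -47
T + I(-6*(-1) + (-2 + 5)*1) = (-2189688 + I*sqrt(1442877)) - 47 = -2189735 + I*sqrt(1442877)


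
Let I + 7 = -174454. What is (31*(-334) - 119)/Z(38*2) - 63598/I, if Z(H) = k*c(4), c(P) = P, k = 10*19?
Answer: -1778795573/132590360 ≈ -13.416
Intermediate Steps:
k = 190
I = -174461 (I = -7 - 174454 = -174461)
Z(H) = 760 (Z(H) = 190*4 = 760)
(31*(-334) - 119)/Z(38*2) - 63598/I = (31*(-334) - 119)/760 - 63598/(-174461) = (-10354 - 119)*(1/760) - 63598*(-1/174461) = -10473*1/760 + 63598/174461 = -10473/760 + 63598/174461 = -1778795573/132590360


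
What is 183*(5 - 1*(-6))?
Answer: 2013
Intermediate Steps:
183*(5 - 1*(-6)) = 183*(5 + 6) = 183*11 = 2013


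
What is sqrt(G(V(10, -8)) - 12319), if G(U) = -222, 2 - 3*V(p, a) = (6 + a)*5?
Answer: I*sqrt(12541) ≈ 111.99*I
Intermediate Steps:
V(p, a) = -28/3 - 5*a/3 (V(p, a) = 2/3 - (6 + a)*5/3 = 2/3 - (30 + 5*a)/3 = 2/3 + (-10 - 5*a/3) = -28/3 - 5*a/3)
sqrt(G(V(10, -8)) - 12319) = sqrt(-222 - 12319) = sqrt(-12541) = I*sqrt(12541)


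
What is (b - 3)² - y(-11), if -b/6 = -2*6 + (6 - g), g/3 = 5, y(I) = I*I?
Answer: 15008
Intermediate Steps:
y(I) = I²
g = 15 (g = 3*5 = 15)
b = 126 (b = -6*(-2*6 + (6 - 1*15)) = -6*(-12 + (6 - 15)) = -6*(-12 - 9) = -6*(-21) = 126)
(b - 3)² - y(-11) = (126 - 3)² - 1*(-11)² = 123² - 1*121 = 15129 - 121 = 15008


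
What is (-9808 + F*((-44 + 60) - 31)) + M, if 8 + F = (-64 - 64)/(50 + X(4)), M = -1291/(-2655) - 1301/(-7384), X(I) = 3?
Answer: -10027886273233/1039039560 ≈ -9651.1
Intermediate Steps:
M = 12986899/19604520 (M = -1291*(-1/2655) - 1301*(-1/7384) = 1291/2655 + 1301/7384 = 12986899/19604520 ≈ 0.66244)
F = -552/53 (F = -8 + (-64 - 64)/(50 + 3) = -8 - 128/53 = -552/53 ≈ -10.415)
(-9808 + F*((-44 + 60) - 31)) + M = (-9808 - 552*((-44 + 60) - 31)/53) + 12986899/19604520 = (-9808 - 552*(16 - 31)/53) + 12986899/19604520 = (-9808 - 552/53*(-15)) + 12986899/19604520 = (-9808 + 8280/53) + 12986899/19604520 = -511544/53 + 12986899/19604520 = -10027886273233/1039039560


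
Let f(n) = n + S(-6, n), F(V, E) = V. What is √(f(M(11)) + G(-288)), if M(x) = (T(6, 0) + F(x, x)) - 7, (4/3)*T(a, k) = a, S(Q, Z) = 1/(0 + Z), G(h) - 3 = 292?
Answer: 3*√38998/34 ≈ 17.425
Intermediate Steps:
G(h) = 295 (G(h) = 3 + 292 = 295)
S(Q, Z) = 1/Z
T(a, k) = 3*a/4
M(x) = -5/2 + x (M(x) = ((¾)*6 + x) - 7 = (9/2 + x) - 7 = -5/2 + x)
f(n) = n + 1/n
√(f(M(11)) + G(-288)) = √(((-5/2 + 11) + 1/(-5/2 + 11)) + 295) = √((17/2 + 1/(17/2)) + 295) = √((17/2 + 2/17) + 295) = √(293/34 + 295) = √(10323/34) = 3*√38998/34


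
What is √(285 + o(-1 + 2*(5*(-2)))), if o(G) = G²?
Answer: 11*√6 ≈ 26.944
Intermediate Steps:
√(285 + o(-1 + 2*(5*(-2)))) = √(285 + (-1 + 2*(5*(-2)))²) = √(285 + (-1 + 2*(-10))²) = √(285 + (-1 - 20)²) = √(285 + (-21)²) = √(285 + 441) = √726 = 11*√6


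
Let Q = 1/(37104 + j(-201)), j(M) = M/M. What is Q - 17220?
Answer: -638948099/37105 ≈ -17220.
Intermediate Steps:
j(M) = 1
Q = 1/37105 (Q = 1/(37104 + 1) = 1/37105 ≈ 2.6951e-5)
Q - 17220 = 1/37105 - 17220 = -638948099/37105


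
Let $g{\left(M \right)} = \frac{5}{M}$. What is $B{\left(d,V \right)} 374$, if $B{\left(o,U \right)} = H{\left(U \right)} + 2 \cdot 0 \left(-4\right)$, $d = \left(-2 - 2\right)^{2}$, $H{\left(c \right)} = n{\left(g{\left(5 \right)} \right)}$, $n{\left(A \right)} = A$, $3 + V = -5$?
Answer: $374$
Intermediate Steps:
$V = -8$ ($V = -3 - 5 = -8$)
$H{\left(c \right)} = 1$ ($H{\left(c \right)} = \frac{5}{5} = 5 \cdot \frac{1}{5} = 1$)
$d = 16$ ($d = \left(-4\right)^{2} = 16$)
$B{\left(o,U \right)} = 1$ ($B{\left(o,U \right)} = 1 + 2 \cdot 0 \left(-4\right) = 1 + 2 \cdot 0 = 1 + 0 = 1$)
$B{\left(d,V \right)} 374 = 1 \cdot 374 = 374$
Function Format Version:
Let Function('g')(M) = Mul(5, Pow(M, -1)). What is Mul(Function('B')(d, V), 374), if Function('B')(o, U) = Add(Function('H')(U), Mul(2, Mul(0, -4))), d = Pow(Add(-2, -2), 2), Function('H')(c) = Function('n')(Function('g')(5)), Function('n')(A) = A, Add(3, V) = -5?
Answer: 374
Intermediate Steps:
V = -8 (V = Add(-3, -5) = -8)
Function('H')(c) = 1 (Function('H')(c) = Mul(5, Pow(5, -1)) = Mul(5, Rational(1, 5)) = 1)
d = 16 (d = Pow(-4, 2) = 16)
Function('B')(o, U) = 1 (Function('B')(o, U) = Add(1, Mul(2, Mul(0, -4))) = Add(1, Mul(2, 0)) = Add(1, 0) = 1)
Mul(Function('B')(d, V), 374) = Mul(1, 374) = 374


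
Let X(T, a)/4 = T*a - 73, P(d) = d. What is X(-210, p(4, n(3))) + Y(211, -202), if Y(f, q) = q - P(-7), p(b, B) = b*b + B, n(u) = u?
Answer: -16447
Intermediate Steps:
p(b, B) = B + b**2 (p(b, B) = b**2 + B = B + b**2)
X(T, a) = -292 + 4*T*a (X(T, a) = 4*(T*a - 73) = 4*(-73 + T*a) = -292 + 4*T*a)
Y(f, q) = 7 + q (Y(f, q) = q - 1*(-7) = q + 7 = 7 + q)
X(-210, p(4, n(3))) + Y(211, -202) = (-292 + 4*(-210)*(3 + 4**2)) + (7 - 202) = (-292 + 4*(-210)*(3 + 16)) - 195 = (-292 + 4*(-210)*19) - 195 = (-292 - 15960) - 195 = -16252 - 195 = -16447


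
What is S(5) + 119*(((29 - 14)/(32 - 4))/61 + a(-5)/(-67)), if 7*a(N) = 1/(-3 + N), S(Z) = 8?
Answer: 296775/32696 ≈ 9.0768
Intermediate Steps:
a(N) = 1/(7*(-3 + N))
S(5) + 119*(((29 - 14)/(32 - 4))/61 + a(-5)/(-67)) = 8 + 119*(((29 - 14)/(32 - 4))/61 + (1/(7*(-3 - 5)))/(-67)) = 8 + 119*((15/28)*(1/61) + ((⅐)/(-8))*(-1/67)) = 8 + 119*((15*(1/28))*(1/61) + ((⅐)*(-⅛))*(-1/67)) = 8 + 119*((15/28)*(1/61) - 1/56*(-1/67)) = 8 + 119*(15/1708 + 1/3752) = 8 + 119*(2071/228872) = 8 + 35207/32696 = 296775/32696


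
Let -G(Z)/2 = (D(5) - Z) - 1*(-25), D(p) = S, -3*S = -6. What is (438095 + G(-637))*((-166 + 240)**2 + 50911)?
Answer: 24627980829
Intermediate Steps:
S = 2 (S = -1/3*(-6) = 2)
D(p) = 2
G(Z) = -54 + 2*Z (G(Z) = -2*((2 - Z) - 1*(-25)) = -2*((2 - Z) + 25) = -2*(27 - Z) = -54 + 2*Z)
(438095 + G(-637))*((-166 + 240)**2 + 50911) = (438095 + (-54 + 2*(-637)))*((-166 + 240)**2 + 50911) = (438095 + (-54 - 1274))*(74**2 + 50911) = (438095 - 1328)*(5476 + 50911) = 436767*56387 = 24627980829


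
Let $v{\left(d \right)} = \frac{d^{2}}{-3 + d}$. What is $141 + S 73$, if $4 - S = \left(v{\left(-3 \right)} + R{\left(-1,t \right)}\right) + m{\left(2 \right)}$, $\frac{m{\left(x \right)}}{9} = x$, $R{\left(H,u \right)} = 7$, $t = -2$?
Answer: $- \frac{2565}{2} \approx -1282.5$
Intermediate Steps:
$m{\left(x \right)} = 9 x$
$v{\left(d \right)} = \frac{d^{2}}{-3 + d}$
$S = - \frac{39}{2}$ ($S = 4 - \left(\left(\frac{\left(-3\right)^{2}}{-3 - 3} + 7\right) + 9 \cdot 2\right) = 4 - \left(\left(\frac{9}{-6} + 7\right) + 18\right) = 4 - \left(\left(9 \left(- \frac{1}{6}\right) + 7\right) + 18\right) = 4 - \left(\left(- \frac{3}{2} + 7\right) + 18\right) = 4 - \left(\frac{11}{2} + 18\right) = 4 - \frac{47}{2} = - \frac{39}{2} \approx -19.5$)
$141 + S 73 = 141 - \frac{2847}{2} = - \frac{2565}{2}$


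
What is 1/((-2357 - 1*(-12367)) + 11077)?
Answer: 1/21087 ≈ 4.7423e-5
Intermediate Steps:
1/((-2357 - 1*(-12367)) + 11077) = 1/((-2357 + 12367) + 11077) = 1/(10010 + 11077) = 1/21087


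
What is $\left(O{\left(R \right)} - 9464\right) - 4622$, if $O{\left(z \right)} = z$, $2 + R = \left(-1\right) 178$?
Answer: $-14266$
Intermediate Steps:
$R = -180$ ($R = -2 - 178 = -180$)
$\left(O{\left(R \right)} - 9464\right) - 4622 = \left(-180 - 9464\right) - 4622 = -9644 - 4622 = -14266$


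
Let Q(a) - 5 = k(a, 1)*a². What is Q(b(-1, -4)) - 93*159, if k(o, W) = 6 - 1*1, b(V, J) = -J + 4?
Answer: -14462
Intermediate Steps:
b(V, J) = 4 - J
k(o, W) = 5 (k(o, W) = 6 - 1 = 5)
Q(a) = 5 + 5*a²
Q(b(-1, -4)) - 93*159 = (5 + 5*(4 - 1*(-4))²) - 93*159 = (5 + 5*(4 + 4)²) - 14787 = (5 + 5*8²) - 14787 = (5 + 5*64) - 14787 = (5 + 320) - 14787 = 325 - 14787 = -14462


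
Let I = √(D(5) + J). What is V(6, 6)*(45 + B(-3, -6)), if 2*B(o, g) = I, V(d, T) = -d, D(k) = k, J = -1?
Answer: -276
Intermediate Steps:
I = 2 (I = √(5 - 1) = √4 = 2)
B(o, g) = 1 (B(o, g) = (½)*2 = 1)
V(6, 6)*(45 + B(-3, -6)) = (-1*6)*(45 + 1) = -6*46 = -276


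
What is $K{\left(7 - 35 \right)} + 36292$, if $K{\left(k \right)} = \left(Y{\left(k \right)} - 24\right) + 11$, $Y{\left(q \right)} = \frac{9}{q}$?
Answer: $\frac{1015803}{28} \approx 36279.0$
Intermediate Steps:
$K{\left(k \right)} = -13 + \frac{9}{k}$ ($K{\left(k \right)} = \left(\frac{9}{k} - 24\right) + 11 = \left(-24 + \frac{9}{k}\right) + 11 = -13 + \frac{9}{k}$)
$K{\left(7 - 35 \right)} + 36292 = \left(-13 + \frac{9}{7 - 35}\right) + 36292 = \left(-13 + \frac{9}{-28}\right) + 36292 = \left(-13 + 9 \left(- \frac{1}{28}\right)\right) + 36292 = \left(-13 - \frac{9}{28}\right) + 36292 = - \frac{373}{28} + 36292 = \frac{1015803}{28}$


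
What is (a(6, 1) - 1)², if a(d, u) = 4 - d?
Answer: 9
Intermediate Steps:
(a(6, 1) - 1)² = ((4 - 1*6) - 1)² = ((4 - 6) - 1)² = (-2 - 1)² = (-3)² = 9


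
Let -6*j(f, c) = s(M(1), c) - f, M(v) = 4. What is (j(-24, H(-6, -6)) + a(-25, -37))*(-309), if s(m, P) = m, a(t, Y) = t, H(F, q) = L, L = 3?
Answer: 9167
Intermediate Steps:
H(F, q) = 3
j(f, c) = -2/3 + f/6 (j(f, c) = -(4 - f)/6 = -2/3 + f/6)
(j(-24, H(-6, -6)) + a(-25, -37))*(-309) = ((-2/3 + (1/6)*(-24)) - 25)*(-309) = ((-2/3 - 4) - 25)*(-309) = (-14/3 - 25)*(-309) = -89/3*(-309) = 9167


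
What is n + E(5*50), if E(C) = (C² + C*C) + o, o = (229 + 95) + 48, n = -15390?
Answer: 109982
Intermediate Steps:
o = 372 (o = 324 + 48 = 372)
E(C) = 372 + 2*C² (E(C) = (C² + C*C) + 372 = (C² + C²) + 372 = 2*C² + 372 = 372 + 2*C²)
n + E(5*50) = -15390 + (372 + 2*(5*50)²) = -15390 + (372 + 2*250²) = -15390 + (372 + 2*62500) = -15390 + (372 + 125000) = -15390 + 125372 = 109982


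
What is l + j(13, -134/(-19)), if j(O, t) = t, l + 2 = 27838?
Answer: 529018/19 ≈ 27843.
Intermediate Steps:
l = 27836 (l = -2 + 27838 = 27836)
l + j(13, -134/(-19)) = 27836 - 134/(-19) = 27836 - 134*(-1/19) = 27836 + 134/19 = 529018/19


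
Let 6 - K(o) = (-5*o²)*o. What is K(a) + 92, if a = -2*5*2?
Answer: -39902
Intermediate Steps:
a = -20 (a = -10*2 = -20)
K(o) = 6 + 5*o³ (K(o) = 6 - (-5*o²)*o = 6 - (-5)*o³ = 6 + 5*o³)
K(a) + 92 = (6 + 5*(-20)³) + 92 = (6 + 5*(-8000)) + 92 = (6 - 40000) + 92 = -39994 + 92 = -39902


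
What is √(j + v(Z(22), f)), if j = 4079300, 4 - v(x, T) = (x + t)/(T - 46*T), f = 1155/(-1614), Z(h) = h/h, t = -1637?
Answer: 4*√340122580721/1155 ≈ 2019.7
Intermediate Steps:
Z(h) = 1
f = -385/538 (f = 1155*(-1/1614) = -385/538 ≈ -0.71561)
v(x, T) = 4 + (-1637 + x)/(45*T) (v(x, T) = 4 - (x - 1637)/(T - 46*T) = 4 - (-1637 + x)/((-45*T)) = 4 - (-1637 + x)*(-1/(45*T)) = 4 - (-1)*(-1637 + x)/(45*T) = 4 + (-1637 + x)/(45*T))
√(j + v(Z(22), f)) = √(4079300 + (-1637 + 1 + 180*(-385/538))/(45*(-385/538))) = √(4079300 + (1/45)*(-538/385)*(-1637 + 1 - 34650/269)) = √(4079300 + (1/45)*(-538/385)*(-474734/269)) = √(4079300 + 949468/17325) = √(70674821968/17325) = 4*√340122580721/1155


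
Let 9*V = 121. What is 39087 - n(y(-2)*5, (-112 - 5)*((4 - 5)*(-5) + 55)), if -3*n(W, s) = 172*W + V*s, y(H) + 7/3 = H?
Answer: 57463/9 ≈ 6384.8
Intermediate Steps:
V = 121/9 (V = (⅑)*121 = 121/9 ≈ 13.444)
y(H) = -7/3 + H
n(W, s) = -172*W/3 - 121*s/27 (n(W, s) = -(172*W + 121*s/9)/3 = -172*W/3 - 121*s/27)
39087 - n(y(-2)*5, (-112 - 5)*((4 - 5)*(-5) + 55)) = 39087 - (-172*(-7/3 - 2)*5/3 - 121*(-112 - 5)*((4 - 5)*(-5) + 55)/27) = 39087 - (-(-2236)*5/9 - (-1573)*(-1*(-5) + 55)/3) = 39087 - (-172/3*(-65/3) - (-1573)*(5 + 55)/3) = 39087 - (11180/9 - (-1573)*60/3) = 39087 - (11180/9 - 121/27*(-7020)) = 39087 - (11180/9 + 31460) = 39087 - 1*294320/9 = 39087 - 294320/9 = 57463/9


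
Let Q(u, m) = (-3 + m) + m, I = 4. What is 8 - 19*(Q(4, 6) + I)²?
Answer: -3203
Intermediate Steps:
Q(u, m) = -3 + 2*m
8 - 19*(Q(4, 6) + I)² = 8 - 19*((-3 + 2*6) + 4)² = 8 - 19*((-3 + 12) + 4)² = 8 - 19*(9 + 4)² = 8 - 19*13² = 8 - 19*169 = 8 - 3211 = -3203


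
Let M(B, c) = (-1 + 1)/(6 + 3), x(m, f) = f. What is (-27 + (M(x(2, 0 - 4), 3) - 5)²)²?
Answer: 4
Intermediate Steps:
M(B, c) = 0 (M(B, c) = 0/9 = 0*(⅑) = 0)
(-27 + (M(x(2, 0 - 4), 3) - 5)²)² = (-27 + (0 - 5)²)² = (-27 + (-5)²)² = (-27 + 25)² = (-2)² = 4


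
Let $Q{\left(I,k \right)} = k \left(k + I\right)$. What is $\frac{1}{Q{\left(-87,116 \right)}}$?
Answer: $\frac{1}{3364} \approx 0.00029727$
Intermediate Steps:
$Q{\left(I,k \right)} = k \left(I + k\right)$
$\frac{1}{Q{\left(-87,116 \right)}} = \frac{1}{116 \left(-87 + 116\right)} = \frac{1}{116 \cdot 29} = \frac{1}{3364}$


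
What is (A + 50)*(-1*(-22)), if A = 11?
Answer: 1342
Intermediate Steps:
(A + 50)*(-1*(-22)) = (11 + 50)*(-1*(-22)) = 61*22 = 1342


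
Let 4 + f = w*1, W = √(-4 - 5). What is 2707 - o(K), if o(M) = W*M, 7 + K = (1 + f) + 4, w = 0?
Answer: 2707 + 18*I ≈ 2707.0 + 18.0*I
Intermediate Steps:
W = 3*I (W = √(-9) = 3*I ≈ 3.0*I)
f = -4 (f = -4 + 0*1 = -4 + 0 = -4)
K = -6 (K = -7 + ((1 - 4) + 4) = -7 + (-3 + 4) = -7 + 1 = -6)
o(M) = 3*I*M (o(M) = (3*I)*M = 3*I*M)
2707 - o(K) = 2707 - 3*I*(-6) = 2707 - (-18)*I = 2707 + 18*I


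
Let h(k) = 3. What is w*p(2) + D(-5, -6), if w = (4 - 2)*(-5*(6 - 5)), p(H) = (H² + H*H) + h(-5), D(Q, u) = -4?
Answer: -114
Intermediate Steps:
p(H) = 3 + 2*H² (p(H) = (H² + H*H) + 3 = (H² + H²) + 3 = 2*H² + 3 = 3 + 2*H²)
w = -10 (w = 2*(-5*1) = 2*(-5) = -10)
w*p(2) + D(-5, -6) = -10*(3 + 2*2²) - 4 = -10*(3 + 2*4) - 4 = -10*(3 + 8) - 4 = -10*11 - 4 = -110 - 4 = -114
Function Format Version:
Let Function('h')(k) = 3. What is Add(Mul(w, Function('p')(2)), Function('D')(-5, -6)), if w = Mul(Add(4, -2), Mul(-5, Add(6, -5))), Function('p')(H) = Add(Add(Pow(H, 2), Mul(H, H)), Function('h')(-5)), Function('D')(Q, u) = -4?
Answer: -114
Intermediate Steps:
Function('p')(H) = Add(3, Mul(2, Pow(H, 2))) (Function('p')(H) = Add(Add(Pow(H, 2), Mul(H, H)), 3) = Add(Add(Pow(H, 2), Pow(H, 2)), 3) = Add(Mul(2, Pow(H, 2)), 3) = Add(3, Mul(2, Pow(H, 2))))
w = -10 (w = Mul(2, Mul(-5, 1)) = Mul(2, -5) = -10)
Add(Mul(w, Function('p')(2)), Function('D')(-5, -6)) = Add(Mul(-10, Add(3, Mul(2, Pow(2, 2)))), -4) = Add(Mul(-10, Add(3, Mul(2, 4))), -4) = Add(Mul(-10, Add(3, 8)), -4) = Add(Mul(-10, 11), -4) = Add(-110, -4) = -114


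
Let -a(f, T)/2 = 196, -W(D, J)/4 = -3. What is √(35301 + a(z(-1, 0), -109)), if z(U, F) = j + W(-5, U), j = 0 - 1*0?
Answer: √34909 ≈ 186.84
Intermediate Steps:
j = 0 (j = 0 + 0 = 0)
W(D, J) = 12 (W(D, J) = -4*(-3) = 12)
z(U, F) = 12 (z(U, F) = 0 + 12 = 12)
a(f, T) = -392 (a(f, T) = -2*196 = -392)
√(35301 + a(z(-1, 0), -109)) = √(35301 - 392) = √34909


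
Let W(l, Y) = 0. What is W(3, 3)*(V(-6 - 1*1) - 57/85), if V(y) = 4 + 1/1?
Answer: 0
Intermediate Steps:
V(y) = 5 (V(y) = 4 + 1*1 = 4 + 1 = 5)
W(3, 3)*(V(-6 - 1*1) - 57/85) = 0*(5 - 57/85) = 0*(368/85) = 0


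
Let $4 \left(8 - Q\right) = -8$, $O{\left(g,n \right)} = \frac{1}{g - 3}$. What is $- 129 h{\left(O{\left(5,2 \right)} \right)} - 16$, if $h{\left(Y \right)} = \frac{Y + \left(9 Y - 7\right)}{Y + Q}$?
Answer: $\frac{60}{7} \approx 8.5714$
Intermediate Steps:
$O{\left(g,n \right)} = \frac{1}{-3 + g}$
$Q = 10$ ($Q = 8 - -2 = 8 + 2 = 10$)
$h{\left(Y \right)} = \frac{-7 + 10 Y}{10 + Y}$ ($h{\left(Y \right)} = \frac{Y + \left(9 Y - 7\right)}{Y + 10} = \frac{Y + \left(-7 + 9 Y\right)}{10 + Y} = \frac{-7 + 10 Y}{10 + Y}$)
$- 129 h{\left(O{\left(5,2 \right)} \right)} - 16 = - 129 \frac{-7 + \frac{10}{-3 + 5}}{10 + \frac{1}{-3 + 5}} - 16 = - 129 \frac{-7 + \frac{10}{2}}{10 + \frac{1}{2}} - 16 = - 129 \frac{-7 + 10 \cdot \frac{1}{2}}{10 + \frac{1}{2}} - 16 = - 129 \frac{-7 + 5}{\frac{21}{2}} - 16 = - 129 \cdot \frac{2}{21} \left(-2\right) - 16 = \left(-129\right) \left(- \frac{4}{21}\right) - 16 = \frac{172}{7} - 16 = \frac{60}{7}$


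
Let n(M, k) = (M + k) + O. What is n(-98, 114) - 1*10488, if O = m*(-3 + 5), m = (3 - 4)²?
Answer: -10470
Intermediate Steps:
m = 1 (m = (-1)² = 1)
O = 2 (O = 1*(-3 + 5) = 1*2 = 2)
n(M, k) = 2 + M + k (n(M, k) = (M + k) + 2 = 2 + M + k)
n(-98, 114) - 1*10488 = (2 - 98 + 114) - 1*10488 = 18 - 10488 = -10470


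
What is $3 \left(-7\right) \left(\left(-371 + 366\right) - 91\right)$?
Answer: $2016$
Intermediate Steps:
$3 \left(-7\right) \left(\left(-371 + 366\right) - 91\right) = - 21 \left(-5 - 91\right) = \left(-21\right) \left(-96\right) = 2016$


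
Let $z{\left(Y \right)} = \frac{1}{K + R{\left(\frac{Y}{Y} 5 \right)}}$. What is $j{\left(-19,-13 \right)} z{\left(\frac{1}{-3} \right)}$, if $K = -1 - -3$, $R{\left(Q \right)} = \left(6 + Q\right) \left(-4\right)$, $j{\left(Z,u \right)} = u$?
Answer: $\frac{13}{42} \approx 0.30952$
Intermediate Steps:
$R{\left(Q \right)} = -24 - 4 Q$
$K = 2$ ($K = -1 + 3 = 2$)
$z{\left(Y \right)} = - \frac{1}{42}$ ($z{\left(Y \right)} = \frac{1}{2 - \left(24 + 4 \frac{Y}{Y} 5\right)} = \frac{1}{2 - \left(24 + 4 \cdot 1 \cdot 5\right)} = \frac{1}{2 - 44} = \frac{1}{-42} = - \frac{1}{42}$)
$j{\left(-19,-13 \right)} z{\left(\frac{1}{-3} \right)} = \left(-13\right) \left(- \frac{1}{42}\right) = \frac{13}{42}$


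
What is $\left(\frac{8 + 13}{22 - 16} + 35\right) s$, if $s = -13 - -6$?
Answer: $- \frac{539}{2} \approx -269.5$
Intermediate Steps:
$s = -7$ ($s = -13 + 6 = -7$)
$\left(\frac{8 + 13}{22 - 16} + 35\right) s = \left(\frac{8 + 13}{22 - 16} + 35\right) \left(-7\right) = \left(\frac{21}{6} + 35\right) \left(-7\right) = \left(21 \cdot \frac{1}{6} + 35\right) \left(-7\right) = \left(\frac{7}{2} + 35\right) \left(-7\right) = \frac{77}{2} \left(-7\right) = - \frac{539}{2}$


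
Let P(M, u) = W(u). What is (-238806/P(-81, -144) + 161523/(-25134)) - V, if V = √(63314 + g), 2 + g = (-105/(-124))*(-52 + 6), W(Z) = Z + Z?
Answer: 55144735/67024 - 3*√27024622/62 ≈ 571.22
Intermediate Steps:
W(Z) = 2*Z
P(M, u) = 2*u
g = -2539/62 (g = -2 + (-105/(-124))*(-52 + 6) = -2 - 105*(-1/124)*(-46) = -2 + (105/124)*(-46) = -2 - 2415/62 = -2539/62 ≈ -40.952)
V = 3*√27024622/62 (V = √(63314 - 2539/62) = √(3922929/62) = 3*√27024622/62 ≈ 251.54)
(-238806/P(-81, -144) + 161523/(-25134)) - V = (-238806/(2*(-144)) + 161523/(-25134)) - 3*√27024622/62 = (-238806/(-288) + 161523*(-1/25134)) - 3*√27024622/62 = (-238806*(-1/288) - 53841/8378) - 3*√27024622/62 = (13267/16 - 53841/8378) - 3*√27024622/62 = 55144735/67024 - 3*√27024622/62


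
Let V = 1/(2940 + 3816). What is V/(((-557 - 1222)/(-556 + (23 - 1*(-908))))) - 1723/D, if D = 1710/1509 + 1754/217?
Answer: -188363786367821/1007538386304 ≈ -186.95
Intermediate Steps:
V = 1/6756 ≈ 0.00014802
D = 1005952/109151 (D = 1710*(1/1509) + 1754*(1/217) = 570/503 + 1754/217 = 1005952/109151 ≈ 9.2162)
V/(((-557 - 1222)/(-556 + (23 - 1*(-908))))) - 1723/D = 1/(6756*(((-557 - 1222)/(-556 + (23 - 1*(-908)))))) - 1723/1005952/109151 = 1/(6756*((-1779/(-556 + (23 + 908))))) - 1723*109151/1005952 = 1/(6756*((-1779/(-556 + 931)))) - 188067173/1005952 = 1/(6756*((-1779/375))) - 188067173/1005952 = 1/(6756*((-1779*1/375))) - 188067173/1005952 = 1/(6756*(-593/125)) - 188067173/1005952 = (1/6756)*(-125/593) - 188067173/1005952 = -125/4006308 - 188067173/1005952 = -188363786367821/1007538386304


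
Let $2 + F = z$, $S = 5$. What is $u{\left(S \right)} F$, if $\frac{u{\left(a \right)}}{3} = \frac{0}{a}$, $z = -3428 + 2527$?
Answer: $0$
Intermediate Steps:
$z = -901$
$F = -903$ ($F = -2 - 901 = -903$)
$u{\left(a \right)} = 0$ ($u{\left(a \right)} = 3 \frac{0}{a} = 3 \cdot 0 = 0$)
$u{\left(S \right)} F = 0 \left(-903\right) = 0$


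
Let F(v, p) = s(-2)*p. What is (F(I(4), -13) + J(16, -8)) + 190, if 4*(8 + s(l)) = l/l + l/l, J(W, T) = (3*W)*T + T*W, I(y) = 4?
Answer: -449/2 ≈ -224.50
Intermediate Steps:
J(W, T) = 4*T*W (J(W, T) = 3*T*W + T*W = 4*T*W)
s(l) = -15/2 (s(l) = -8 + (l/l + l/l)/4 = -8 + (1 + 1)/4 = -8 + (¼)*2 = -8 + ½ = -15/2)
F(v, p) = -15*p/2
(F(I(4), -13) + J(16, -8)) + 190 = (-15/2*(-13) + 4*(-8)*16) + 190 = (195/2 - 512) + 190 = -829/2 + 190 = -449/2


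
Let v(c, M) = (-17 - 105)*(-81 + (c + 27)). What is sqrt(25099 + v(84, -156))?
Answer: sqrt(21439) ≈ 146.42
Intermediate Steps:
v(c, M) = 6588 - 122*c (v(c, M) = -122*(-81 + (27 + c)) = -122*(-54 + c) = 6588 - 122*c)
sqrt(25099 + v(84, -156)) = sqrt(25099 + (6588 - 122*84)) = sqrt(25099 + (6588 - 10248)) = sqrt(25099 - 3660) = sqrt(21439)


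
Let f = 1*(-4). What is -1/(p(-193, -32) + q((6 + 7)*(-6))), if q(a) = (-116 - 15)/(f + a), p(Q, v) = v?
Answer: 82/2493 ≈ 0.032892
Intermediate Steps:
f = -4
q(a) = -131/(-4 + a) (q(a) = (-116 - 15)/(-4 + a) = -131/(-4 + a))
-1/(p(-193, -32) + q((6 + 7)*(-6))) = -1/(-32 - 131/(-4 + (6 + 7)*(-6))) = -1/(-32 - 131/(-4 + 13*(-6))) = -1/(-32 - 131/(-4 - 78)) = -1/(-32 - 131/(-82)) = -1/(-32 - 131*(-1/82)) = -1/(-32 + 131/82) = -1/(-2493/82) = -1*(-82/2493) = 82/2493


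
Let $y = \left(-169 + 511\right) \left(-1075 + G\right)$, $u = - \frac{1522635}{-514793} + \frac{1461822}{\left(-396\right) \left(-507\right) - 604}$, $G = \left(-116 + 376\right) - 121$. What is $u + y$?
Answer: $- \frac{16492455501344781}{51522542612} \approx -3.201 \cdot 10^{5}$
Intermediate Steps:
$G = 139$ ($G = 260 - 121 = 139$)
$u = \frac{528659267763}{51522542612}$ ($u = \left(-1522635\right) \left(- \frac{1}{514793}\right) + \frac{1461822}{200772 - 604} = \frac{1522635}{514793} + \frac{1461822}{200168} = \frac{1522635}{514793} + 1461822 \cdot \frac{1}{200168} = \frac{1522635}{514793} + \frac{730911}{100084} = \frac{528659267763}{51522542612} \approx 10.261$)
$y = -320112$ ($y = \left(-169 + 511\right) \left(-1075 + 139\right) = 342 \left(-936\right) = -320112$)
$u + y = \frac{528659267763}{51522542612} - 320112 = - \frac{16492455501344781}{51522542612}$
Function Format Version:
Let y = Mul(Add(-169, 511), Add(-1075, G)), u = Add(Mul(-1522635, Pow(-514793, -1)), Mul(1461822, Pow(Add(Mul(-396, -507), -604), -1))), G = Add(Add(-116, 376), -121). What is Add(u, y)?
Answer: Rational(-16492455501344781, 51522542612) ≈ -3.2010e+5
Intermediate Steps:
G = 139 (G = Add(260, -121) = 139)
u = Rational(528659267763, 51522542612) (u = Add(Mul(-1522635, Rational(-1, 514793)), Mul(1461822, Pow(Add(200772, -604), -1))) = Add(Rational(1522635, 514793), Mul(1461822, Pow(200168, -1))) = Add(Rational(1522635, 514793), Mul(1461822, Rational(1, 200168))) = Add(Rational(1522635, 514793), Rational(730911, 100084)) = Rational(528659267763, 51522542612) ≈ 10.261)
y = -320112 (y = Mul(Add(-169, 511), Add(-1075, 139)) = Mul(342, -936) = -320112)
Add(u, y) = Add(Rational(528659267763, 51522542612), -320112) = Rational(-16492455501344781, 51522542612)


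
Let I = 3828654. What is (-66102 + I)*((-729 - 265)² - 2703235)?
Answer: -6453525427848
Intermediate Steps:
(-66102 + I)*((-729 - 265)² - 2703235) = (-66102 + 3828654)*((-729 - 265)² - 2703235) = 3762552*((-994)² - 2703235) = 3762552*(988036 - 2703235) = 3762552*(-1715199) = -6453525427848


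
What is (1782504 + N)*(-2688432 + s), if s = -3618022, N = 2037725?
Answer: -24092098457966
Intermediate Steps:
(1782504 + N)*(-2688432 + s) = (1782504 + 2037725)*(-2688432 - 3618022) = 3820229*(-6306454) = -24092098457966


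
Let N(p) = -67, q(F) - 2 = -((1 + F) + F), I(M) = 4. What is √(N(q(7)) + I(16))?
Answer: 3*I*√7 ≈ 7.9373*I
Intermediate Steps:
q(F) = 1 - 2*F (q(F) = 2 - ((1 + F) + F) = 2 - (1 + 2*F) = 2 + (-1 - 2*F) = 1 - 2*F)
√(N(q(7)) + I(16)) = √(-67 + 4) = √(-63) = 3*I*√7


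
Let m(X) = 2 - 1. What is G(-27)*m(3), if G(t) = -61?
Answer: -61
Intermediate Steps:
m(X) = 1
G(-27)*m(3) = -61*1 = -61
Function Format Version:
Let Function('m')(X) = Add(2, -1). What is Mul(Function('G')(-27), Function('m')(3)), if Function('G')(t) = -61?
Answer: -61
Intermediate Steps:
Function('m')(X) = 1
Mul(Function('G')(-27), Function('m')(3)) = Mul(-61, 1) = -61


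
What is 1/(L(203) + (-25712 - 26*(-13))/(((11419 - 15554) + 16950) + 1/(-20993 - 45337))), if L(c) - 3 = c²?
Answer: 850018949/35029297868768 ≈ 2.4266e-5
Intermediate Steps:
L(c) = 3 + c²
1/(L(203) + (-25712 - 26*(-13))/(((11419 - 15554) + 16950) + 1/(-20993 - 45337))) = 1/((3 + 203²) + (-25712 - 26*(-13))/(((11419 - 15554) + 16950) + 1/(-20993 - 45337))) = 1/((3 + 41209) + (-25712 + 338)/((-4135 + 16950) + 1/(-66330))) = 1/(41212 - 25374/(12815 - 1/66330)) = 1/(41212 - 25374/850018949/66330) = 1/(41212 - 25374*66330/850018949) = 1/(41212 - 1683057420/850018949) = 1/(35029297868768/850018949) = 850018949/35029297868768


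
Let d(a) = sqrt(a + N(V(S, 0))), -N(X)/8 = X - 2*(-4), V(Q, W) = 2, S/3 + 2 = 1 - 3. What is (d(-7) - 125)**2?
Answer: (125 - I*sqrt(87))**2 ≈ 15538.0 - 2331.8*I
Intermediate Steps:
S = -12 (S = -6 + 3*(1 - 3) = -6 + 3*(-2) = -6 - 6 = -12)
N(X) = -64 - 8*X (N(X) = -8*(X - 2*(-4)) = -8*(X + 8) = -8*(8 + X) = -64 - 8*X)
d(a) = sqrt(-80 + a) (d(a) = sqrt(a + (-64 - 8*2)) = sqrt(a + (-64 - 16)) = sqrt(a - 80) = sqrt(-80 + a))
(d(-7) - 125)**2 = (sqrt(-80 - 7) - 125)**2 = (sqrt(-87) - 125)**2 = (I*sqrt(87) - 125)**2 = (-125 + I*sqrt(87))**2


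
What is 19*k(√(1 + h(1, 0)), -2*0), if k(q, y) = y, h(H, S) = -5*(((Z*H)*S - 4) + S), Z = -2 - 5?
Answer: 0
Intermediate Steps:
Z = -7
h(H, S) = 20 - 5*S + 35*H*S (h(H, S) = -5*(((-7*H)*S - 4) + S) = -5*((-7*H*S - 4) + S) = -5*((-4 - 7*H*S) + S) = -5*(-4 + S - 7*H*S) = 20 - 5*S + 35*H*S)
19*k(√(1 + h(1, 0)), -2*0) = 19*(-2*0) = 19*0 = 0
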